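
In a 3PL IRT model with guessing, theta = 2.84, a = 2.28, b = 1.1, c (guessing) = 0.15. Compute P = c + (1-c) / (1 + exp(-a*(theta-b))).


logit = 2.28*(2.84 - 1.1) = 3.9672
P* = 1/(1 + exp(-3.9672)) = 0.9814
P = 0.15 + (1 - 0.15) * 0.9814
P = 0.9842

0.9842


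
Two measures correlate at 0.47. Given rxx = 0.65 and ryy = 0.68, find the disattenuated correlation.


r_corrected = rxy / sqrt(rxx * ryy)
= 0.47 / sqrt(0.65 * 0.68)
= 0.47 / sqrt(0.442)
= 0.47 / 0.664831
r_corrected = 0.7069

0.7069


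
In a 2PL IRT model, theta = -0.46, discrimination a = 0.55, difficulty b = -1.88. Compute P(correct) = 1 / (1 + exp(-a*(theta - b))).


a*(theta - b) = 0.55 * (-0.46 - -1.88) = 0.781
exp(-0.781) = 0.4579
P = 1 / (1 + 0.4579)
P = 0.6859

0.6859


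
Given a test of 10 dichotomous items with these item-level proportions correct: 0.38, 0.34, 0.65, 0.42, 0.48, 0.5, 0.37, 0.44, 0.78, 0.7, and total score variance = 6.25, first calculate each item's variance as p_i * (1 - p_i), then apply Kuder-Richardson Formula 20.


For each item, compute p_i * q_i:
  Item 1: 0.38 * 0.62 = 0.2356
  Item 2: 0.34 * 0.66 = 0.2244
  Item 3: 0.65 * 0.35 = 0.2275
  Item 4: 0.42 * 0.58 = 0.2436
  Item 5: 0.48 * 0.52 = 0.2496
  Item 6: 0.5 * 0.5 = 0.25
  Item 7: 0.37 * 0.63 = 0.2331
  Item 8: 0.44 * 0.56 = 0.2464
  Item 9: 0.78 * 0.22 = 0.1716
  Item 10: 0.7 * 0.3 = 0.21
Sum(p_i * q_i) = 0.2356 + 0.2244 + 0.2275 + 0.2436 + 0.2496 + 0.25 + 0.2331 + 0.2464 + 0.1716 + 0.21 = 2.2918
KR-20 = (k/(k-1)) * (1 - Sum(p_i*q_i) / Var_total)
= (10/9) * (1 - 2.2918/6.25)
= 1.1111 * 0.6333
KR-20 = 0.7037

0.7037


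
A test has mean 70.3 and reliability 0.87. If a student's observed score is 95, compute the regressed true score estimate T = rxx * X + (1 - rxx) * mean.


T_est = rxx * X + (1 - rxx) * mean
T_est = 0.87 * 95 + 0.13 * 70.3
T_est = 82.65 + 9.139
T_est = 91.789

91.789


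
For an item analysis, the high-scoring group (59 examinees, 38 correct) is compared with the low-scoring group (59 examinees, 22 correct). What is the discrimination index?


p_upper = 38/59 = 0.6441
p_lower = 22/59 = 0.3729
D = 0.6441 - 0.3729 = 0.2712

0.2712


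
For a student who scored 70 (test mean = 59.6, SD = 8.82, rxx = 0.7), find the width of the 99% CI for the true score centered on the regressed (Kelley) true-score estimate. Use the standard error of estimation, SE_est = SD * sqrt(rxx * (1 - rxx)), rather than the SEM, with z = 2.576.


True score estimate = 0.7*70 + 0.3*59.6 = 66.88
SE_est = SD * sqrt(rxx * (1 - rxx)) = 8.82 * sqrt(0.7 * 0.3) = 8.82 * sqrt(0.21) = 4.041832
CI = T_est +/- z * SE_est, so width = 2 * z * SE_est = 2 * 2.576 * 4.041832
Width = 20.8235

20.8235


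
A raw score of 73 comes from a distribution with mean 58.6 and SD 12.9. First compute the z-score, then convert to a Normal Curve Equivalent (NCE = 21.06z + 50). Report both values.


z = (X - mean) / SD = (73 - 58.6) / 12.9
z = 14.4 / 12.9
z = 1.1163
NCE = NCE = 21.06z + 50
Carry z at full precision (z = 14.4 / 12.9) into the conversion:
NCE = 21.06 * (14.4 / 12.9) + 50 = 303.264 / 12.9 + 50
NCE = 23.5088 + 50
NCE = 73.5088

73.5088


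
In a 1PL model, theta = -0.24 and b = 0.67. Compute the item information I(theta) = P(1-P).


P = 1/(1+exp(-(-0.24-0.67))) = 0.287
I = P*(1-P) = 0.287 * 0.713
I = 0.2046

0.2046


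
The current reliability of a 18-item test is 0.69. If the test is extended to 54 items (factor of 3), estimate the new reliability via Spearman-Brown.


r_new = (n * rxx) / (1 + (n-1) * rxx)
r_new = (3 * 0.69) / (1 + 2 * 0.69)
r_new = 2.07 / 2.38
r_new = 0.8697

0.8697


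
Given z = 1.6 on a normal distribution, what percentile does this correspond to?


CDF(z) = 0.5 * (1 + erf(z/sqrt(2)))
erf(1.1314) = 0.8904
CDF = 0.9452
Percentile rank = 0.9452 * 100 = 94.52

94.52


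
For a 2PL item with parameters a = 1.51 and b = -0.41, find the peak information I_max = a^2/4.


For 2PL, max info at theta = b = -0.41
I_max = a^2 / 4 = 1.51^2 / 4
= 2.2801 / 4
I_max = 0.57

0.57


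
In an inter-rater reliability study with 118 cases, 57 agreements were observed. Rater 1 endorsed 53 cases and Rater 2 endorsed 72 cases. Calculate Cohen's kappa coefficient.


P_o = 57/118 = 0.483051
P_e = (53*72 + 65*46) / 13924 = 0.488796
kappa = (P_o - P_e) / (1 - P_e)
kappa = (0.483051 - 0.488796) / (1 - 0.488796)
kappa = -0.0112

-0.0112


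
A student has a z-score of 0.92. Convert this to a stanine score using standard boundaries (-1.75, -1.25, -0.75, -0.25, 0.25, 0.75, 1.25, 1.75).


Stanine boundaries: [-1.75, -1.25, -0.75, -0.25, 0.25, 0.75, 1.25, 1.75]
z = 0.92
Check each boundary:
  z >= -1.75 -> could be stanine 2
  z >= -1.25 -> could be stanine 3
  z >= -0.75 -> could be stanine 4
  z >= -0.25 -> could be stanine 5
  z >= 0.25 -> could be stanine 6
  z >= 0.75 -> could be stanine 7
  z < 1.25
  z < 1.75
Highest qualifying boundary gives stanine = 7

7


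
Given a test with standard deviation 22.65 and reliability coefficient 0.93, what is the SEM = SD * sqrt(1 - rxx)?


SEM = SD * sqrt(1 - rxx)
SEM = 22.65 * sqrt(1 - 0.93)
SEM = 22.65 * sqrt(0.07) = 22.65 * 0.264575
SEM = 5.9926

5.9926


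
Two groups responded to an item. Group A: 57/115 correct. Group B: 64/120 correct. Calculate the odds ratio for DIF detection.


Odds_A = 57/58 = 0.9828
Odds_B = 64/56 = 1.1429
OR = Odds_A / Odds_B = 0.9828 / 1.1429
Exactly, OR = (57 * 56) / (58 * 64) = 3192 / 3712
OR = 0.8599

0.8599


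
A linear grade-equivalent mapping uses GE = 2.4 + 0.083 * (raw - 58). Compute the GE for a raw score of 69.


raw - median = 69 - 58 = 11
slope * diff = 0.083 * 11 = 0.913
GE = 2.4 + 0.913
GE = 3.313

3.313


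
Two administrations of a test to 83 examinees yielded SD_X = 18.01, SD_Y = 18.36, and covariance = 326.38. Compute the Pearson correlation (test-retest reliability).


r = cov(X,Y) / (SD_X * SD_Y)
r = 326.38 / (18.01 * 18.36)
r = 326.38 / 330.6636
r = 0.987

0.987


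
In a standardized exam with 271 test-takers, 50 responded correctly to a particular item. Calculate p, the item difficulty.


Item difficulty p = number correct / total examinees
p = 50 / 271
p = 0.1845

0.1845


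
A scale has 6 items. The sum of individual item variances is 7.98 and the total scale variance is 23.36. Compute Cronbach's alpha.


alpha = (k/(k-1)) * (1 - sum(si^2)/s_total^2)
= (6/5) * (1 - 7.98/23.36)
alpha = 0.7901

0.7901


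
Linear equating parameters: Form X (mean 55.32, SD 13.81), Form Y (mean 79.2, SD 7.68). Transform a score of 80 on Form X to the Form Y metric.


slope = SD_Y / SD_X = 7.68 / 13.81 ~ 0.5561
intercept = mean_Y - slope * mean_X = 79.2 - (7.68 / 13.81) * 55.32 ~ 48.4355
Y = slope * X + intercept. To avoid rounding drift from the rounded slope/intercept, evaluate the equivalent form Y = mean_Y + SD_Y * (X - mean_X) / SD_X at full precision:
Y = 79.2 + 7.68 * (80 - 55.32) / 13.81
Y = 79.2 + 7.68 * 24.68 / 13.81
Y = 79.2 + 189.5424 / 13.81
Y = 79.2 + 13.725
Y = 92.925

92.925


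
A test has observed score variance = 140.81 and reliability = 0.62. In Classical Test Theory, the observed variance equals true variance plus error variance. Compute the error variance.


var_true = rxx * var_obs = 0.62 * 140.81 = 87.3022
var_error = var_obs - var_true
var_error = 140.81 - 87.3022
var_error = 53.5078

53.5078


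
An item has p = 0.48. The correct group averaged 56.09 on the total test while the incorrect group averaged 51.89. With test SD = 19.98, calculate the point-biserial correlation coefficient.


q = 1 - p = 0.52
rpb = ((M1 - M0) / SD) * sqrt(p * q)
rpb = ((56.09 - 51.89) / 19.98) * sqrt(0.48 * 0.52)
rpb = 0.105

0.105


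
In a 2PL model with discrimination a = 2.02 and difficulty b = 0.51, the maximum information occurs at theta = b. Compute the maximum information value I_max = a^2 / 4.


For 2PL, max info at theta = b = 0.51
I_max = a^2 / 4 = 2.02^2 / 4
= 4.0804 / 4
I_max = 1.0201

1.0201


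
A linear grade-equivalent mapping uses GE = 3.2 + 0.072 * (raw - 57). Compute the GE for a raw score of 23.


raw - median = 23 - 57 = -34
slope * diff = 0.072 * -34 = -2.448
GE = 3.2 + -2.448
GE = 0.752

0.752


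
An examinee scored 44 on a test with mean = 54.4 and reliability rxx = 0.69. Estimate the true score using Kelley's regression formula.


T_est = rxx * X + (1 - rxx) * mean
T_est = 0.69 * 44 + 0.31 * 54.4
T_est = 30.36 + 16.864
T_est = 47.224

47.224


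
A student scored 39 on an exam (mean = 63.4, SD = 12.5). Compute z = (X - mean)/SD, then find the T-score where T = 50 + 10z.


z = (X - mean) / SD = (39 - 63.4) / 12.5
z = -24.4 / 12.5
z = -1.952
T-score = T = 50 + 10z
Carry z at full precision (z = -24.4 / 12.5) into the conversion:
T-score = 50 + 10 * (-24.4 / 12.5) = 50 + -244 / 12.5
T-score = 50 + -19.52
T-score = 30.48

30.48


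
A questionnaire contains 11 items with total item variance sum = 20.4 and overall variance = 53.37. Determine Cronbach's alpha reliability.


alpha = (k/(k-1)) * (1 - sum(si^2)/s_total^2)
= (11/10) * (1 - 20.4/53.37)
alpha = 0.6795

0.6795


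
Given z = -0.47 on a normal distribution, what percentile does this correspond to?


CDF(z) = 0.5 * (1 + erf(z/sqrt(2)))
erf(-0.3323) = -0.3616
CDF = 0.3192
Percentile rank = 0.3192 * 100 = 31.92

31.92


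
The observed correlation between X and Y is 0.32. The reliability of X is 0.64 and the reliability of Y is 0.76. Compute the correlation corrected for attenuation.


r_corrected = rxy / sqrt(rxx * ryy)
= 0.32 / sqrt(0.64 * 0.76)
= 0.32 / sqrt(0.4864)
= 0.32 / 0.697424
r_corrected = 0.4588

0.4588


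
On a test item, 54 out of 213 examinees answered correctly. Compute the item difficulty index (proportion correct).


Item difficulty p = number correct / total examinees
p = 54 / 213
p = 0.2535

0.2535


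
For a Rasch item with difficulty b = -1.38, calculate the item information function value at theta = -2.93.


P = 1/(1+exp(-(-2.93--1.38))) = 0.1751
I = P*(1-P) = 0.1751 * 0.8249
I = 0.1444

0.1444


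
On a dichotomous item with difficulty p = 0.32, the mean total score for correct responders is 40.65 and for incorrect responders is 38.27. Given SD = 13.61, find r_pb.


q = 1 - p = 0.68
rpb = ((M1 - M0) / SD) * sqrt(p * q)
rpb = ((40.65 - 38.27) / 13.61) * sqrt(0.32 * 0.68)
rpb = 0.0816

0.0816


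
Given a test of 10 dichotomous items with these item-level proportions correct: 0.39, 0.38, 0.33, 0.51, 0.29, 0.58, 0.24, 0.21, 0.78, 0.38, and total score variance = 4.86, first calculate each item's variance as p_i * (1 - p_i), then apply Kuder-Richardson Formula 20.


For each item, compute p_i * q_i:
  Item 1: 0.39 * 0.61 = 0.2379
  Item 2: 0.38 * 0.62 = 0.2356
  Item 3: 0.33 * 0.67 = 0.2211
  Item 4: 0.51 * 0.49 = 0.2499
  Item 5: 0.29 * 0.71 = 0.2059
  Item 6: 0.58 * 0.42 = 0.2436
  Item 7: 0.24 * 0.76 = 0.1824
  Item 8: 0.21 * 0.79 = 0.1659
  Item 9: 0.78 * 0.22 = 0.1716
  Item 10: 0.38 * 0.62 = 0.2356
Sum(p_i * q_i) = 0.2379 + 0.2356 + 0.2211 + 0.2499 + 0.2059 + 0.2436 + 0.1824 + 0.1659 + 0.1716 + 0.2356 = 2.1495
KR-20 = (k/(k-1)) * (1 - Sum(p_i*q_i) / Var_total)
= (10/9) * (1 - 2.1495/4.86)
= 1.1111 * 0.5577
KR-20 = 0.6197

0.6197


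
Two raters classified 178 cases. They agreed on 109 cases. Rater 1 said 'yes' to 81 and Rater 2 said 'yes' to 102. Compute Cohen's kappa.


P_o = 109/178 = 0.61236
P_e = (81*102 + 97*76) / 31684 = 0.493435
kappa = (P_o - P_e) / (1 - P_e)
kappa = (0.61236 - 0.493435) / (1 - 0.493435)
kappa = 0.2348

0.2348


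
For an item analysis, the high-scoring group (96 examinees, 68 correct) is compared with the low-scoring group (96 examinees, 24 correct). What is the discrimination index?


p_upper = 68/96 = 0.7083
p_lower = 24/96 = 0.25
D = 0.7083 - 0.25 = 0.4583

0.4583


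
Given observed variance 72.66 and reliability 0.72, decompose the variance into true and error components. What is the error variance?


var_true = rxx * var_obs = 0.72 * 72.66 = 52.3152
var_error = var_obs - var_true
var_error = 72.66 - 52.3152
var_error = 20.3448

20.3448


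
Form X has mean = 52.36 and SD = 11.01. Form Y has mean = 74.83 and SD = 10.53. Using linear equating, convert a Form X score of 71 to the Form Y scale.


slope = SD_Y / SD_X = 10.53 / 11.01 ~ 0.9564
intercept = mean_Y - slope * mean_X = 74.83 - (10.53 / 11.01) * 52.36 ~ 24.7527
Y = slope * X + intercept. To avoid rounding drift from the rounded slope/intercept, evaluate the equivalent form Y = mean_Y + SD_Y * (X - mean_X) / SD_X at full precision:
Y = 74.83 + 10.53 * (71 - 52.36) / 11.01
Y = 74.83 + 10.53 * 18.64 / 11.01
Y = 74.83 + 196.2792 / 11.01
Y = 74.83 + 17.8274
Y = 92.6574

92.6574


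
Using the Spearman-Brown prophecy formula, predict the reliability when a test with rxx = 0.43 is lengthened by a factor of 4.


r_new = (n * rxx) / (1 + (n-1) * rxx)
r_new = (4 * 0.43) / (1 + 3 * 0.43)
r_new = 1.72 / 2.29
r_new = 0.7511

0.7511


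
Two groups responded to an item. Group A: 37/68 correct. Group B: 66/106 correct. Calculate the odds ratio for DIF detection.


Odds_A = 37/31 = 1.1935
Odds_B = 66/40 = 1.65
OR = Odds_A / Odds_B = 1.1935 / 1.65
Exactly, OR = (37 * 40) / (31 * 66) = 1480 / 2046
OR = 0.7234

0.7234


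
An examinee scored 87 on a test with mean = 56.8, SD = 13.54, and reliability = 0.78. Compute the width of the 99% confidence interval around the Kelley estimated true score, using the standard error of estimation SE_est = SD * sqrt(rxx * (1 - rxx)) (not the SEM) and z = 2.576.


True score estimate = 0.78*87 + 0.22*56.8 = 80.356
SE_est = SD * sqrt(rxx * (1 - rxx)) = 13.54 * sqrt(0.78 * 0.22) = 13.54 * sqrt(0.1716) = 5.608895
CI = T_est +/- z * SE_est, so width = 2 * z * SE_est = 2 * 2.576 * 5.608895
Width = 28.897

28.897


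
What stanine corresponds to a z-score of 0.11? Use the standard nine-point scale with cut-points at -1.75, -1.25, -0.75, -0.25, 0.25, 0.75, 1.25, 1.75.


Stanine boundaries: [-1.75, -1.25, -0.75, -0.25, 0.25, 0.75, 1.25, 1.75]
z = 0.11
Check each boundary:
  z >= -1.75 -> could be stanine 2
  z >= -1.25 -> could be stanine 3
  z >= -0.75 -> could be stanine 4
  z >= -0.25 -> could be stanine 5
  z < 0.25
  z < 0.75
  z < 1.25
  z < 1.75
Highest qualifying boundary gives stanine = 5

5


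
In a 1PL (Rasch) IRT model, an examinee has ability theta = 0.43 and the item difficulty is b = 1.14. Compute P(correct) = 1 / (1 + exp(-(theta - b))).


theta - b = 0.43 - 1.14 = -0.71
exp(-(theta - b)) = exp(0.71) = 2.034
P = 1 / (1 + 2.034)
P = 0.3296

0.3296


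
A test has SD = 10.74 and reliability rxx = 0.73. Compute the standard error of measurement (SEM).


SEM = SD * sqrt(1 - rxx)
SEM = 10.74 * sqrt(1 - 0.73)
SEM = 10.74 * sqrt(0.27) = 10.74 * 0.519615
SEM = 5.5807

5.5807


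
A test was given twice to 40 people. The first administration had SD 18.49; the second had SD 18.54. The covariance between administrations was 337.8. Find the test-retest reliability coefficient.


r = cov(X,Y) / (SD_X * SD_Y)
r = 337.8 / (18.49 * 18.54)
r = 337.8 / 342.8046
r = 0.9854

0.9854


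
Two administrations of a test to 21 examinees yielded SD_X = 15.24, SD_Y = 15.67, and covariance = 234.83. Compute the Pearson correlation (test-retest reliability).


r = cov(X,Y) / (SD_X * SD_Y)
r = 234.83 / (15.24 * 15.67)
r = 234.83 / 238.8108
r = 0.9833

0.9833


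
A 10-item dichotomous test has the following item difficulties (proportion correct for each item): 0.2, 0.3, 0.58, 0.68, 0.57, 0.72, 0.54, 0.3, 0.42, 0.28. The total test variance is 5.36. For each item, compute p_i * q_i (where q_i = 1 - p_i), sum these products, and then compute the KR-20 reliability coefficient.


For each item, compute p_i * q_i:
  Item 1: 0.2 * 0.8 = 0.16
  Item 2: 0.3 * 0.7 = 0.21
  Item 3: 0.58 * 0.42 = 0.2436
  Item 4: 0.68 * 0.32 = 0.2176
  Item 5: 0.57 * 0.43 = 0.2451
  Item 6: 0.72 * 0.28 = 0.2016
  Item 7: 0.54 * 0.46 = 0.2484
  Item 8: 0.3 * 0.7 = 0.21
  Item 9: 0.42 * 0.58 = 0.2436
  Item 10: 0.28 * 0.72 = 0.2016
Sum(p_i * q_i) = 0.16 + 0.21 + 0.2436 + 0.2176 + 0.2451 + 0.2016 + 0.2484 + 0.21 + 0.2436 + 0.2016 = 2.1815
KR-20 = (k/(k-1)) * (1 - Sum(p_i*q_i) / Var_total)
= (10/9) * (1 - 2.1815/5.36)
= 1.1111 * 0.593
KR-20 = 0.6589

0.6589


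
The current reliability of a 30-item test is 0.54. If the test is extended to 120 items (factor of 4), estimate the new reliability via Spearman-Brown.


r_new = (n * rxx) / (1 + (n-1) * rxx)
r_new = (4 * 0.54) / (1 + 3 * 0.54)
r_new = 2.16 / 2.62
r_new = 0.8244

0.8244


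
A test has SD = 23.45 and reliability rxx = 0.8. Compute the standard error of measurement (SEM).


SEM = SD * sqrt(1 - rxx)
SEM = 23.45 * sqrt(1 - 0.8)
SEM = 23.45 * sqrt(0.2) = 23.45 * 0.447214
SEM = 10.4872

10.4872


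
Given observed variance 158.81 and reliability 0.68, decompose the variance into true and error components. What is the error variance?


var_true = rxx * var_obs = 0.68 * 158.81 = 107.9908
var_error = var_obs - var_true
var_error = 158.81 - 107.9908
var_error = 50.8192

50.8192


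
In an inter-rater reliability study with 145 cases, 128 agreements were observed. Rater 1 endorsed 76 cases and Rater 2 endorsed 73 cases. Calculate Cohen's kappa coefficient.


P_o = 128/145 = 0.882759
P_e = (76*73 + 69*72) / 21025 = 0.500166
kappa = (P_o - P_e) / (1 - P_e)
kappa = (0.882759 - 0.500166) / (1 - 0.500166)
kappa = 0.7654

0.7654


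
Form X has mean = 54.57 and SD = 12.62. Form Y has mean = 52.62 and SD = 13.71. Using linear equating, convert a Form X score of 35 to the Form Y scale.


slope = SD_Y / SD_X = 13.71 / 12.62 ~ 1.0864
intercept = mean_Y - slope * mean_X = 52.62 - (13.71 / 12.62) * 54.57 ~ -6.6633
Y = slope * X + intercept. To avoid rounding drift from the rounded slope/intercept, evaluate the equivalent form Y = mean_Y + SD_Y * (X - mean_X) / SD_X at full precision:
Y = 52.62 + 13.71 * (35 - 54.57) / 12.62
Y = 52.62 - 13.71 * 19.57 / 12.62
Y = 52.62 - 268.3047 / 12.62
Y = 52.62 - 21.2603
Y = 31.3597

31.3597


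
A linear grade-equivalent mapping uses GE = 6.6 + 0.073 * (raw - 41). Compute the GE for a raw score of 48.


raw - median = 48 - 41 = 7
slope * diff = 0.073 * 7 = 0.511
GE = 6.6 + 0.511
GE = 7.111

7.111


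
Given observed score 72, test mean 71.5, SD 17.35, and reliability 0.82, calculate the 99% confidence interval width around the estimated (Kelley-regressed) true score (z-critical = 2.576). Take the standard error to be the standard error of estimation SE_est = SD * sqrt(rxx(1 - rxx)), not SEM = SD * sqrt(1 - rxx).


True score estimate = 0.82*72 + 0.18*71.5 = 71.91
SE_est = SD * sqrt(rxx * (1 - rxx)) = 17.35 * sqrt(0.82 * 0.18) = 17.35 * sqrt(0.1476) = 6.665652
CI = T_est +/- z * SE_est, so width = 2 * z * SE_est = 2 * 2.576 * 6.665652
Width = 34.3414

34.3414


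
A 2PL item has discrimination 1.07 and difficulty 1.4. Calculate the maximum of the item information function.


For 2PL, max info at theta = b = 1.4
I_max = a^2 / 4 = 1.07^2 / 4
= 1.1449 / 4
I_max = 0.2862

0.2862


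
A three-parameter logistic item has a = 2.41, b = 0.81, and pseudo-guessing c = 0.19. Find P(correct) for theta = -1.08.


logit = 2.41*(-1.08 - 0.81) = -4.5549
P* = 1/(1 + exp(--4.5549)) = 0.0104
P = 0.19 + (1 - 0.19) * 0.0104
P = 0.1984

0.1984


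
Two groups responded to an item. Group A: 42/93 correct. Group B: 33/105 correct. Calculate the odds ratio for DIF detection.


Odds_A = 42/51 = 0.8235
Odds_B = 33/72 = 0.4583
OR = Odds_A / Odds_B = 0.8235 / 0.4583
Exactly, OR = (42 * 72) / (51 * 33) = 3024 / 1683
OR = 1.7968

1.7968


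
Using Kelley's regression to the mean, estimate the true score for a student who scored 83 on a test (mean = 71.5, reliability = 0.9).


T_est = rxx * X + (1 - rxx) * mean
T_est = 0.9 * 83 + 0.1 * 71.5
T_est = 74.7 + 7.15
T_est = 81.85

81.85


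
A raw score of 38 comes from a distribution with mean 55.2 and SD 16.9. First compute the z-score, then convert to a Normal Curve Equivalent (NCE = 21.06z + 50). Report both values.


z = (X - mean) / SD = (38 - 55.2) / 16.9
z = -17.2 / 16.9
z = -1.0178
NCE = NCE = 21.06z + 50
Carry z at full precision (z = -17.2 / 16.9) into the conversion:
NCE = 21.06 * (-17.2 / 16.9) + 50 = -362.232 / 16.9 + 50
NCE = -21.4338 + 50
NCE = 28.5662

28.5662


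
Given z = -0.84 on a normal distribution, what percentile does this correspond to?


CDF(z) = 0.5 * (1 + erf(z/sqrt(2)))
erf(-0.594) = -0.5991
CDF = 0.2005
Percentile rank = 0.2005 * 100 = 20.05

20.05


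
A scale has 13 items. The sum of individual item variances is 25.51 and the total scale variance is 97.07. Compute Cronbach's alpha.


alpha = (k/(k-1)) * (1 - sum(si^2)/s_total^2)
= (13/12) * (1 - 25.51/97.07)
alpha = 0.7986

0.7986


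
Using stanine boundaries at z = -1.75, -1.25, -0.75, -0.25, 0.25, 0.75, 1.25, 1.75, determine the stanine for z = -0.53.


Stanine boundaries: [-1.75, -1.25, -0.75, -0.25, 0.25, 0.75, 1.25, 1.75]
z = -0.53
Check each boundary:
  z >= -1.75 -> could be stanine 2
  z >= -1.25 -> could be stanine 3
  z >= -0.75 -> could be stanine 4
  z < -0.25
  z < 0.25
  z < 0.75
  z < 1.25
  z < 1.75
Highest qualifying boundary gives stanine = 4

4


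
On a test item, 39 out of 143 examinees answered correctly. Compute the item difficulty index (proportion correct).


Item difficulty p = number correct / total examinees
p = 39 / 143
p = 0.2727

0.2727


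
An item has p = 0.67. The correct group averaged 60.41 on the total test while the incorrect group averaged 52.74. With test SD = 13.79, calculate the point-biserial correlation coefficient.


q = 1 - p = 0.33
rpb = ((M1 - M0) / SD) * sqrt(p * q)
rpb = ((60.41 - 52.74) / 13.79) * sqrt(0.67 * 0.33)
rpb = 0.2615

0.2615


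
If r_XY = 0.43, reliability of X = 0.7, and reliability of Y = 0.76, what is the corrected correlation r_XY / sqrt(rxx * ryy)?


r_corrected = rxy / sqrt(rxx * ryy)
= 0.43 / sqrt(0.7 * 0.76)
= 0.43 / sqrt(0.532)
= 0.43 / 0.729383
r_corrected = 0.5895

0.5895


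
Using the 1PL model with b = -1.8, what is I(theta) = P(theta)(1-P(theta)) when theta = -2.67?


P = 1/(1+exp(-(-2.67--1.8))) = 0.2953
I = P*(1-P) = 0.2953 * 0.7047
I = 0.2081

0.2081


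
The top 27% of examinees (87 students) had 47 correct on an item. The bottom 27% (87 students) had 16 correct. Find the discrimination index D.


p_upper = 47/87 = 0.5402
p_lower = 16/87 = 0.1839
D = 0.5402 - 0.1839 = 0.3563

0.3563


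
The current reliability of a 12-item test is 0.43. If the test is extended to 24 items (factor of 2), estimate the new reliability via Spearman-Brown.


r_new = (n * rxx) / (1 + (n-1) * rxx)
r_new = (2 * 0.43) / (1 + 1 * 0.43)
r_new = 0.86 / 1.43
r_new = 0.6014

0.6014


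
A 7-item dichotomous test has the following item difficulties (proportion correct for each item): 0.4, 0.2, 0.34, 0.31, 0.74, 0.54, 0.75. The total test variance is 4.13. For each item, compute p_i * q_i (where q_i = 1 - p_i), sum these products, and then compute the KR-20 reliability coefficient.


For each item, compute p_i * q_i:
  Item 1: 0.4 * 0.6 = 0.24
  Item 2: 0.2 * 0.8 = 0.16
  Item 3: 0.34 * 0.66 = 0.2244
  Item 4: 0.31 * 0.69 = 0.2139
  Item 5: 0.74 * 0.26 = 0.1924
  Item 6: 0.54 * 0.46 = 0.2484
  Item 7: 0.75 * 0.25 = 0.1875
Sum(p_i * q_i) = 0.24 + 0.16 + 0.2244 + 0.2139 + 0.1924 + 0.2484 + 0.1875 = 1.4666
KR-20 = (k/(k-1)) * (1 - Sum(p_i*q_i) / Var_total)
= (7/6) * (1 - 1.4666/4.13)
= 1.1667 * 0.6449
KR-20 = 0.7524

0.7524


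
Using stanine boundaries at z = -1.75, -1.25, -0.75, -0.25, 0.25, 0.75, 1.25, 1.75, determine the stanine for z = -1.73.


Stanine boundaries: [-1.75, -1.25, -0.75, -0.25, 0.25, 0.75, 1.25, 1.75]
z = -1.73
Check each boundary:
  z >= -1.75 -> could be stanine 2
  z < -1.25
  z < -0.75
  z < -0.25
  z < 0.25
  z < 0.75
  z < 1.25
  z < 1.75
Highest qualifying boundary gives stanine = 2

2


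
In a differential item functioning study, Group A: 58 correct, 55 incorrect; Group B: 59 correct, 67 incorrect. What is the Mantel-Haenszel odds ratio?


Odds_A = 58/55 = 1.0545
Odds_B = 59/67 = 0.8806
OR = Odds_A / Odds_B = 1.0545 / 0.8806
Exactly, OR = (58 * 67) / (55 * 59) = 3886 / 3245
OR = 1.1975

1.1975


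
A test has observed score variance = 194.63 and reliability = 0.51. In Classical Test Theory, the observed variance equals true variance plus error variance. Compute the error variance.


var_true = rxx * var_obs = 0.51 * 194.63 = 99.2613
var_error = var_obs - var_true
var_error = 194.63 - 99.2613
var_error = 95.3687

95.3687


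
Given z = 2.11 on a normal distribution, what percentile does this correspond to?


CDF(z) = 0.5 * (1 + erf(z/sqrt(2)))
erf(1.492) = 0.9651
CDF = 0.9826
Percentile rank = 0.9826 * 100 = 98.26

98.26


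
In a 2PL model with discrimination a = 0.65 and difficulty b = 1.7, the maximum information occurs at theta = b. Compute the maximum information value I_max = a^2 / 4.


For 2PL, max info at theta = b = 1.7
I_max = a^2 / 4 = 0.65^2 / 4
= 0.4225 / 4
I_max = 0.1056

0.1056


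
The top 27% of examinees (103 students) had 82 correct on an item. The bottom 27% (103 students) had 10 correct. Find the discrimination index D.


p_upper = 82/103 = 0.7961
p_lower = 10/103 = 0.0971
D = 0.7961 - 0.0971 = 0.699

0.699


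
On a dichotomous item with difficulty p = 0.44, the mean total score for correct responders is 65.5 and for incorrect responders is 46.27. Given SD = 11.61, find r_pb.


q = 1 - p = 0.56
rpb = ((M1 - M0) / SD) * sqrt(p * q)
rpb = ((65.5 - 46.27) / 11.61) * sqrt(0.44 * 0.56)
rpb = 0.8222

0.8222


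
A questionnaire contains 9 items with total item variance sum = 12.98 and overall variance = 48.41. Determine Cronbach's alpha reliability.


alpha = (k/(k-1)) * (1 - sum(si^2)/s_total^2)
= (9/8) * (1 - 12.98/48.41)
alpha = 0.8234

0.8234


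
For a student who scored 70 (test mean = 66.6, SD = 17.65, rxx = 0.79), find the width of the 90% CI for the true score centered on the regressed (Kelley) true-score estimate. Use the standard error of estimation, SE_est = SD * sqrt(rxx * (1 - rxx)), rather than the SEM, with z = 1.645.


True score estimate = 0.79*70 + 0.21*66.6 = 69.286
SE_est = SD * sqrt(rxx * (1 - rxx)) = 17.65 * sqrt(0.79 * 0.21) = 17.65 * sqrt(0.1659) = 7.18899
CI = T_est +/- z * SE_est, so width = 2 * z * SE_est = 2 * 1.645 * 7.18899
Width = 23.6518

23.6518


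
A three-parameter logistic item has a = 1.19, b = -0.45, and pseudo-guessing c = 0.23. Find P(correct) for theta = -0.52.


logit = 1.19*(-0.52 - -0.45) = -0.0833
P* = 1/(1 + exp(--0.0833)) = 0.4792
P = 0.23 + (1 - 0.23) * 0.4792
P = 0.599

0.599


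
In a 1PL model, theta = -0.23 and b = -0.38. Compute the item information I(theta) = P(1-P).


P = 1/(1+exp(-(-0.23--0.38))) = 0.5374
I = P*(1-P) = 0.5374 * 0.4626
I = 0.2486

0.2486


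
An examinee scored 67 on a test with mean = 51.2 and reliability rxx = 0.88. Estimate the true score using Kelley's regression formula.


T_est = rxx * X + (1 - rxx) * mean
T_est = 0.88 * 67 + 0.12 * 51.2
T_est = 58.96 + 6.144
T_est = 65.104

65.104


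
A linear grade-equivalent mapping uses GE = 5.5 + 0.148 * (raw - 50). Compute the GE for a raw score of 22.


raw - median = 22 - 50 = -28
slope * diff = 0.148 * -28 = -4.144
GE = 5.5 + -4.144
GE = 1.356

1.356


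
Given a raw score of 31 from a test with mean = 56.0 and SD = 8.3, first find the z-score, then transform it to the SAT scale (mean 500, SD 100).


z = (X - mean) / SD = (31 - 56.0) / 8.3
z = -25.0 / 8.3
z = -3.012
SAT-scale = SAT = 500 + 100z
Carry z at full precision (z = -25.0 / 8.3) into the conversion:
SAT-scale = 500 + 100 * (-25.0 / 8.3) = 500 + -2500 / 8.3
SAT-scale = 500 + -301.2048
SAT-scale = 198.7952

198.7952


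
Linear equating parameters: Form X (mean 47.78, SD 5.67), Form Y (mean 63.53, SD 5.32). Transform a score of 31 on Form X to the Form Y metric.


slope = SD_Y / SD_X = 5.32 / 5.67 ~ 0.9383
intercept = mean_Y - slope * mean_X = 63.53 - (5.32 / 5.67) * 47.78 ~ 18.6994
Y = slope * X + intercept. To avoid rounding drift from the rounded slope/intercept, evaluate the equivalent form Y = mean_Y + SD_Y * (X - mean_X) / SD_X at full precision:
Y = 63.53 + 5.32 * (31 - 47.78) / 5.67
Y = 63.53 - 5.32 * 16.78 / 5.67
Y = 63.53 - 89.2696 / 5.67
Y = 63.53 - 15.7442
Y = 47.7858

47.7858


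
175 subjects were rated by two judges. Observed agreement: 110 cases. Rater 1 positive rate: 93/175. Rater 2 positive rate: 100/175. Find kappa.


P_o = 110/175 = 0.628571
P_e = (93*100 + 82*75) / 30625 = 0.50449
kappa = (P_o - P_e) / (1 - P_e)
kappa = (0.628571 - 0.50449) / (1 - 0.50449)
kappa = 0.2504

0.2504


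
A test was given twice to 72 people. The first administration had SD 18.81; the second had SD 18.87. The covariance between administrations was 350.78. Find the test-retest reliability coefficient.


r = cov(X,Y) / (SD_X * SD_Y)
r = 350.78 / (18.81 * 18.87)
r = 350.78 / 354.9447
r = 0.9883

0.9883


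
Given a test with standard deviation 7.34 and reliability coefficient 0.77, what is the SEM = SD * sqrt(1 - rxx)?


SEM = SD * sqrt(1 - rxx)
SEM = 7.34 * sqrt(1 - 0.77)
SEM = 7.34 * sqrt(0.23) = 7.34 * 0.479583
SEM = 3.5201

3.5201


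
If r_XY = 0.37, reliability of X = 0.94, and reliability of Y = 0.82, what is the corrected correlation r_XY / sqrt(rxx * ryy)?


r_corrected = rxy / sqrt(rxx * ryy)
= 0.37 / sqrt(0.94 * 0.82)
= 0.37 / sqrt(0.7708)
= 0.37 / 0.877952
r_corrected = 0.4214

0.4214


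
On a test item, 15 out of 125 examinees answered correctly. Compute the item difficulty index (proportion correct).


Item difficulty p = number correct / total examinees
p = 15 / 125
p = 0.12

0.12


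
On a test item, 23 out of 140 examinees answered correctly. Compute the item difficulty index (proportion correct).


Item difficulty p = number correct / total examinees
p = 23 / 140
p = 0.1643

0.1643


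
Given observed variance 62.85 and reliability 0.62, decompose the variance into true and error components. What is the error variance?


var_true = rxx * var_obs = 0.62 * 62.85 = 38.967
var_error = var_obs - var_true
var_error = 62.85 - 38.967
var_error = 23.883

23.883


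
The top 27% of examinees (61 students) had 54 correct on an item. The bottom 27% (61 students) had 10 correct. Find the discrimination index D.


p_upper = 54/61 = 0.8852
p_lower = 10/61 = 0.1639
D = 0.8852 - 0.1639 = 0.7213

0.7213


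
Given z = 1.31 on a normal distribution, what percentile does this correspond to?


CDF(z) = 0.5 * (1 + erf(z/sqrt(2)))
erf(0.9263) = 0.8098
CDF = 0.9049
Percentile rank = 0.9049 * 100 = 90.49

90.49


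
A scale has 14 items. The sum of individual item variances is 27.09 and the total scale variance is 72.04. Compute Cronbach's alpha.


alpha = (k/(k-1)) * (1 - sum(si^2)/s_total^2)
= (14/13) * (1 - 27.09/72.04)
alpha = 0.672

0.672


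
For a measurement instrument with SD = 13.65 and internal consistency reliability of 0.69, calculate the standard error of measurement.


SEM = SD * sqrt(1 - rxx)
SEM = 13.65 * sqrt(1 - 0.69)
SEM = 13.65 * sqrt(0.31) = 13.65 * 0.556776
SEM = 7.6

7.6


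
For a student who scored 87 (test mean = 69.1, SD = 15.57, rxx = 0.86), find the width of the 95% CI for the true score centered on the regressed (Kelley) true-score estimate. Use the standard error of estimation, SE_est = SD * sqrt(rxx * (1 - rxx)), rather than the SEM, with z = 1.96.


True score estimate = 0.86*87 + 0.14*69.1 = 84.494
SE_est = SD * sqrt(rxx * (1 - rxx)) = 15.57 * sqrt(0.86 * 0.14) = 15.57 * sqrt(0.1204) = 5.402588
CI = T_est +/- z * SE_est, so width = 2 * z * SE_est = 2 * 1.96 * 5.402588
Width = 21.1781

21.1781


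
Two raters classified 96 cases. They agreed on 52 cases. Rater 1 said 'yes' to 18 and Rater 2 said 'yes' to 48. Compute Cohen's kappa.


P_o = 52/96 = 0.541667
P_e = (18*48 + 78*48) / 9216 = 0.5
kappa = (P_o - P_e) / (1 - P_e)
kappa = (0.541667 - 0.5) / (1 - 0.5)
kappa = 0.0833

0.0833


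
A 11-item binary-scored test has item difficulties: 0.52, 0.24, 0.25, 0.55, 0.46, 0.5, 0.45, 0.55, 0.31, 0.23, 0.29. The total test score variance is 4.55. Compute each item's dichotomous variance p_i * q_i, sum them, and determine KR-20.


For each item, compute p_i * q_i:
  Item 1: 0.52 * 0.48 = 0.2496
  Item 2: 0.24 * 0.76 = 0.1824
  Item 3: 0.25 * 0.75 = 0.1875
  Item 4: 0.55 * 0.45 = 0.2475
  Item 5: 0.46 * 0.54 = 0.2484
  Item 6: 0.5 * 0.5 = 0.25
  Item 7: 0.45 * 0.55 = 0.2475
  Item 8: 0.55 * 0.45 = 0.2475
  Item 9: 0.31 * 0.69 = 0.2139
  Item 10: 0.23 * 0.77 = 0.1771
  Item 11: 0.29 * 0.71 = 0.2059
Sum(p_i * q_i) = 0.2496 + 0.1824 + 0.1875 + 0.2475 + 0.2484 + 0.25 + 0.2475 + 0.2475 + 0.2139 + 0.1771 + 0.2059 = 2.4573
KR-20 = (k/(k-1)) * (1 - Sum(p_i*q_i) / Var_total)
= (11/10) * (1 - 2.4573/4.55)
= 1.1 * 0.4599
KR-20 = 0.5059

0.5059


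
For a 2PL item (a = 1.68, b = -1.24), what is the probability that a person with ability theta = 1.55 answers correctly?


a*(theta - b) = 1.68 * (1.55 - -1.24) = 4.6872
exp(-4.6872) = 0.0092
P = 1 / (1 + 0.0092)
P = 0.9909

0.9909


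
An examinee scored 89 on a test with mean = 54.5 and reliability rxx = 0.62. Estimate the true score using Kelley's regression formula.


T_est = rxx * X + (1 - rxx) * mean
T_est = 0.62 * 89 + 0.38 * 54.5
T_est = 55.18 + 20.71
T_est = 75.89

75.89


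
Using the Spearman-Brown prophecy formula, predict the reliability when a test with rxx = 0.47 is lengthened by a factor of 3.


r_new = (n * rxx) / (1 + (n-1) * rxx)
r_new = (3 * 0.47) / (1 + 2 * 0.47)
r_new = 1.41 / 1.94
r_new = 0.7268

0.7268


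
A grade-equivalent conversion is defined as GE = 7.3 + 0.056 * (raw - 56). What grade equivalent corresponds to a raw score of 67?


raw - median = 67 - 56 = 11
slope * diff = 0.056 * 11 = 0.616
GE = 7.3 + 0.616
GE = 7.916

7.916


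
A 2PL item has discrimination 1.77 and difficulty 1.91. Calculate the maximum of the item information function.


For 2PL, max info at theta = b = 1.91
I_max = a^2 / 4 = 1.77^2 / 4
= 3.1329 / 4
I_max = 0.7832

0.7832


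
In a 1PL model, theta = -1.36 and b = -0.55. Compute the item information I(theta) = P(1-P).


P = 1/(1+exp(-(-1.36--0.55))) = 0.3079
I = P*(1-P) = 0.3079 * 0.6921
I = 0.2131

0.2131


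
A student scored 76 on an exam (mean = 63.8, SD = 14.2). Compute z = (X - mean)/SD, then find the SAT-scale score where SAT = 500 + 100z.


z = (X - mean) / SD = (76 - 63.8) / 14.2
z = 12.2 / 14.2
z = 0.8592
SAT-scale = SAT = 500 + 100z
Carry z at full precision (z = 12.2 / 14.2) into the conversion:
SAT-scale = 500 + 100 * (12.2 / 14.2) = 500 + 1220 / 14.2
SAT-scale = 500 + 85.9155
SAT-scale = 585.9155

585.9155


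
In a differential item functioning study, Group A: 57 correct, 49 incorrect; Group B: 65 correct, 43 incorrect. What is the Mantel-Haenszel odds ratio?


Odds_A = 57/49 = 1.1633
Odds_B = 65/43 = 1.5116
OR = Odds_A / Odds_B = 1.1633 / 1.5116
Exactly, OR = (57 * 43) / (49 * 65) = 2451 / 3185
OR = 0.7695

0.7695


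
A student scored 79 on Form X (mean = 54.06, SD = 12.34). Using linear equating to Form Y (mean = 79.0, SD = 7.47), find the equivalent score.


slope = SD_Y / SD_X = 7.47 / 12.34 ~ 0.6053
intercept = mean_Y - slope * mean_X = 79.0 - (7.47 / 12.34) * 54.06 ~ 46.2749
Y = slope * X + intercept. To avoid rounding drift from the rounded slope/intercept, evaluate the equivalent form Y = mean_Y + SD_Y * (X - mean_X) / SD_X at full precision:
Y = 79.0 + 7.47 * (79 - 54.06) / 12.34
Y = 79.0 + 7.47 * 24.94 / 12.34
Y = 79.0 + 186.3018 / 12.34
Y = 79.0 + 15.0974
Y = 94.0974

94.0974


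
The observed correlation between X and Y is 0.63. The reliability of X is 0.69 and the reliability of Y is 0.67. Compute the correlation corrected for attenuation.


r_corrected = rxy / sqrt(rxx * ryy)
= 0.63 / sqrt(0.69 * 0.67)
= 0.63 / sqrt(0.4623)
= 0.63 / 0.679926
r_corrected = 0.9266

0.9266


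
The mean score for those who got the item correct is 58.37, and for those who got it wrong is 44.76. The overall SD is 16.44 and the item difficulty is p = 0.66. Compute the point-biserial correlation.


q = 1 - p = 0.34
rpb = ((M1 - M0) / SD) * sqrt(p * q)
rpb = ((58.37 - 44.76) / 16.44) * sqrt(0.66 * 0.34)
rpb = 0.3922

0.3922


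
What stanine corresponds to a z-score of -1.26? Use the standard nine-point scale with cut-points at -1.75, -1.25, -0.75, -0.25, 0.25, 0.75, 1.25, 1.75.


Stanine boundaries: [-1.75, -1.25, -0.75, -0.25, 0.25, 0.75, 1.25, 1.75]
z = -1.26
Check each boundary:
  z >= -1.75 -> could be stanine 2
  z < -1.25
  z < -0.75
  z < -0.25
  z < 0.25
  z < 0.75
  z < 1.25
  z < 1.75
Highest qualifying boundary gives stanine = 2

2


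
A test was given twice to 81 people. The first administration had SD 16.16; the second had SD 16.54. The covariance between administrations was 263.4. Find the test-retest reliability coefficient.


r = cov(X,Y) / (SD_X * SD_Y)
r = 263.4 / (16.16 * 16.54)
r = 263.4 / 267.2864
r = 0.9855

0.9855


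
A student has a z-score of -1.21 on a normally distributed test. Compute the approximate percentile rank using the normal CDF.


CDF(z) = 0.5 * (1 + erf(z/sqrt(2)))
erf(-0.8556) = -0.7737
CDF = 0.1131
Percentile rank = 0.1131 * 100 = 11.31

11.31


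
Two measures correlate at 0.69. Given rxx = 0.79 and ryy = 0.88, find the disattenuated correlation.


r_corrected = rxy / sqrt(rxx * ryy)
= 0.69 / sqrt(0.79 * 0.88)
= 0.69 / sqrt(0.6952)
= 0.69 / 0.833787
r_corrected = 0.8275

0.8275


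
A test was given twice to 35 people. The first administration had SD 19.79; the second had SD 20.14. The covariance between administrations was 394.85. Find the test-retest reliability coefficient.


r = cov(X,Y) / (SD_X * SD_Y)
r = 394.85 / (19.79 * 20.14)
r = 394.85 / 398.5706
r = 0.9907

0.9907


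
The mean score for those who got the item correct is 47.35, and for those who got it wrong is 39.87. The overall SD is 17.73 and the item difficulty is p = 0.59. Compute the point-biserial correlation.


q = 1 - p = 0.41
rpb = ((M1 - M0) / SD) * sqrt(p * q)
rpb = ((47.35 - 39.87) / 17.73) * sqrt(0.59 * 0.41)
rpb = 0.2075

0.2075


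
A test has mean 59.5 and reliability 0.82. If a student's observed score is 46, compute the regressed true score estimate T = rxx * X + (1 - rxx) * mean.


T_est = rxx * X + (1 - rxx) * mean
T_est = 0.82 * 46 + 0.18 * 59.5
T_est = 37.72 + 10.71
T_est = 48.43

48.43


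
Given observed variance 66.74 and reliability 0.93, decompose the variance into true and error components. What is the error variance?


var_true = rxx * var_obs = 0.93 * 66.74 = 62.0682
var_error = var_obs - var_true
var_error = 66.74 - 62.0682
var_error = 4.6718

4.6718


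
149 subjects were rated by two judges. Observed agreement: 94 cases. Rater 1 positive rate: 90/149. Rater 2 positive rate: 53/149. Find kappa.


P_o = 94/149 = 0.630872
P_e = (90*53 + 59*96) / 22201 = 0.469979
kappa = (P_o - P_e) / (1 - P_e)
kappa = (0.630872 - 0.469979) / (1 - 0.469979)
kappa = 0.3036

0.3036


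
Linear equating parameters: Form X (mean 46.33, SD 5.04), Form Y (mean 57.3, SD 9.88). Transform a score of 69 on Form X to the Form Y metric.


slope = SD_Y / SD_X = 9.88 / 5.04 ~ 1.9603
intercept = mean_Y - slope * mean_X = 57.3 - (9.88 / 5.04) * 46.33 ~ -33.5215
Y = slope * X + intercept. To avoid rounding drift from the rounded slope/intercept, evaluate the equivalent form Y = mean_Y + SD_Y * (X - mean_X) / SD_X at full precision:
Y = 57.3 + 9.88 * (69 - 46.33) / 5.04
Y = 57.3 + 9.88 * 22.67 / 5.04
Y = 57.3 + 223.9796 / 5.04
Y = 57.3 + 44.4404
Y = 101.7404

101.7404


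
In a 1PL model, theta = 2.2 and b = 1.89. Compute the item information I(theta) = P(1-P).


P = 1/(1+exp(-(2.2-1.89))) = 0.5769
I = P*(1-P) = 0.5769 * 0.4231
I = 0.2441

0.2441


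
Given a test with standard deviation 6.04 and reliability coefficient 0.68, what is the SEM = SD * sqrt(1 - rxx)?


SEM = SD * sqrt(1 - rxx)
SEM = 6.04 * sqrt(1 - 0.68)
SEM = 6.04 * sqrt(0.32) = 6.04 * 0.565685
SEM = 3.4167

3.4167
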